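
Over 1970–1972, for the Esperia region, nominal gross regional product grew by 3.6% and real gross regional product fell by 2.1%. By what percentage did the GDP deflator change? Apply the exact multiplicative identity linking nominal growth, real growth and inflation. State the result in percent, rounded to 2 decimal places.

(1 + g_nom) = (1 + g_real)(1 + π), so π = 1.0360 / 0.9790 − 1 = 0.05822.

5.82%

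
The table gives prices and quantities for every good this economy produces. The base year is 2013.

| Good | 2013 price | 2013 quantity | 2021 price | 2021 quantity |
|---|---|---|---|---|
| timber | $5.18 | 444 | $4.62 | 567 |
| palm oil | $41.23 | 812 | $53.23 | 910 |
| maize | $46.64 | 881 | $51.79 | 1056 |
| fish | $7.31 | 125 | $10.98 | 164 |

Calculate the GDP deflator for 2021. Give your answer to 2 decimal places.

118.31

Nominal GDP 2021 = 4.62·567 + 53.23·910 + 51.79·1056 + 10.98·164 = 107549.80.
Real GDP 2021 (at 2013 prices) = 5.18·567 + 41.23·910 + 46.64·1056 + 7.31·164 = 90907.04.
Deflator = Nominal/Real × 100 = 107549.80/90907.04 × 100 = 118.307.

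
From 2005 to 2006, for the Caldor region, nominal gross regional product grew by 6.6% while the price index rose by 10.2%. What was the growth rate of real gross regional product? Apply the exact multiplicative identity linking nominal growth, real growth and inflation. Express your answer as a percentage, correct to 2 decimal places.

(1 + g_nom) = (1 + g_real)(1 + π), so g_real = 1.0660 / 1.1020 − 1 = -0.03267.

-3.27%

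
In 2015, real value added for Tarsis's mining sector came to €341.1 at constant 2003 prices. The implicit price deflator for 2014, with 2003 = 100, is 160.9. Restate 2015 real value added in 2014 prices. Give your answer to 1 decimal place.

Real value added in 2014 prices = Real value added in 2003 prices × (P_2014/P_2003) = 341.1 × 1.609 = 548.83.

€548.8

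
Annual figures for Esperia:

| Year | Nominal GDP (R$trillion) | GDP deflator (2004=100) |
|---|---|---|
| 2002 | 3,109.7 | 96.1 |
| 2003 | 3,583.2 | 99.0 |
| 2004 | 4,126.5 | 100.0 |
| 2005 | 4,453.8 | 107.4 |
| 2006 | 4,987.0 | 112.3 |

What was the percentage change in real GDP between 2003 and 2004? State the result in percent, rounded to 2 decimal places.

Real GDP 2003 = 3583.2/0.990 = 3619.39.
Real GDP 2004 = 4126.5/1.000 = 4126.50.
Change = 4126.50/3619.39 − 1 = 0.1401.

14.01%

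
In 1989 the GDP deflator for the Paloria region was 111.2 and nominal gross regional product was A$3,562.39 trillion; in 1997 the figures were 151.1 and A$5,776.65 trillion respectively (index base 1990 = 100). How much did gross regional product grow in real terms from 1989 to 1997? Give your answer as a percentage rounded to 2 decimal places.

19.34%

Deflate each year: 1989 → 3562.39/1.112 = 3203.59; 1997 → 5776.65/1.511 = 3823.06.
So real gross regional product changed by 3823.06/3203.59 − 1 = 0.1934, i.e. 19.34%.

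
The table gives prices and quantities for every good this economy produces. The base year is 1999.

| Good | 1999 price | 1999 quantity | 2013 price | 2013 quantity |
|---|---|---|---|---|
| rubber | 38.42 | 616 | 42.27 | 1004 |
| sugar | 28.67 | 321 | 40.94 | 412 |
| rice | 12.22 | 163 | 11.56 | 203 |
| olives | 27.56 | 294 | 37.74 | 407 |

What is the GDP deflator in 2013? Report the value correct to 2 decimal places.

Nominal GDP 2013 = 42.27·1004 + 40.94·412 + 11.56·203 + 37.74·407 = 77013.22.
Real GDP 2013 (at 1999 prices) = 38.42·1004 + 28.67·412 + 12.22·203 + 27.56·407 = 64083.30.
Deflator = Nominal/Real × 100 = 77013.22/64083.30 × 100 = 120.177.

120.18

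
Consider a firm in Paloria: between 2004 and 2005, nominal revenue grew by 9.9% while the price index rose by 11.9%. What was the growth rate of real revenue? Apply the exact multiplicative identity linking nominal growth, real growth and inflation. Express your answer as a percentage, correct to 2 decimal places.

(1 + g_nom) = (1 + g_real)(1 + π), so g_real = 1.0990 / 1.1190 − 1 = -0.01787.

-1.79%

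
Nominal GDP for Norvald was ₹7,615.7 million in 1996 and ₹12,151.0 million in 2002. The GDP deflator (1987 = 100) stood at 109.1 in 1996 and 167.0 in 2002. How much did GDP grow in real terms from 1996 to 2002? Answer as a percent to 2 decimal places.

4.23%

Real GDP 1996 = 7615.7 / 1.091 = 6980.48.
Real GDP 2002 = 12151.0 / 1.670 = 7276.05.
Real growth = 7276.05 / 6980.48 − 1 = 0.0423.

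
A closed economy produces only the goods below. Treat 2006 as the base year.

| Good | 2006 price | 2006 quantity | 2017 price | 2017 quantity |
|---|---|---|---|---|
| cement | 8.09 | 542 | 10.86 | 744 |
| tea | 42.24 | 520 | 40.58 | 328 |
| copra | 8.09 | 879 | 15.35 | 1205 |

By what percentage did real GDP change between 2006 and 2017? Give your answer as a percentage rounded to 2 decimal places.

Real GDP 2006 = Nominal GDP 2006 = 8.09·542 + 42.24·520 + 8.09·879 = 33460.69.
Real GDP 2017 (at 2006 prices) = 8.09·744 + 42.24·328 + 8.09·1205 = 29622.13.
Real growth = 29622.13/33460.69 − 1 = -0.1147.

-11.47%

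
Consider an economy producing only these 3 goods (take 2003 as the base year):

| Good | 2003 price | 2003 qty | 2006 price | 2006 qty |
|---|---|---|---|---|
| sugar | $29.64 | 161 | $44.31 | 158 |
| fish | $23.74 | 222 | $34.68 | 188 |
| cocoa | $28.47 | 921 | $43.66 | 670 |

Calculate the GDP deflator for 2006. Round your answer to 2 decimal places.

Nominal GDP 2006 = 44.31·158 + 34.68·188 + 43.66·670 = 42773.02.
Real GDP 2006 (at 2003 prices) = 29.64·158 + 23.74·188 + 28.47·670 = 28221.14.
Deflator = Nominal/Real × 100 = 42773.02/28221.14 × 100 = 151.564.

151.56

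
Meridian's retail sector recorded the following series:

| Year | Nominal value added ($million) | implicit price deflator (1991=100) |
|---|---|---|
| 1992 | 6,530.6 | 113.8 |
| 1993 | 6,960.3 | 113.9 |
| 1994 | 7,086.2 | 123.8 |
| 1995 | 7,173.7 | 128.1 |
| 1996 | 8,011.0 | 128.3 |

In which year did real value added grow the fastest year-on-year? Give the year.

1996

1993: real = 6960.3/1.139 = 6110.89; growth vs 1992 (5738.66) = 6.49%.
1994: real = 7086.2/1.238 = 5723.91; growth vs 1993 (6110.89) = -6.33%.
1995: real = 7173.7/1.281 = 5600.08; growth vs 1994 (5723.91) = -2.16%.
1996: real = 8011.0/1.283 = 6243.96; growth vs 1995 (5600.08) = 11.50%.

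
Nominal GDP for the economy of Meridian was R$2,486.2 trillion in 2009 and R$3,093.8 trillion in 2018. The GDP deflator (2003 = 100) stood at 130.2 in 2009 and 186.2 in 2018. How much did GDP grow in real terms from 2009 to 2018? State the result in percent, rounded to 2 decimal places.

Real GDP 2009 = 2486.2 / 1.302 = 1909.52.
Real GDP 2018 = 3093.8 / 1.862 = 1661.55.
Real growth = 1661.55 / 1909.52 − 1 = -0.1299.

-12.99%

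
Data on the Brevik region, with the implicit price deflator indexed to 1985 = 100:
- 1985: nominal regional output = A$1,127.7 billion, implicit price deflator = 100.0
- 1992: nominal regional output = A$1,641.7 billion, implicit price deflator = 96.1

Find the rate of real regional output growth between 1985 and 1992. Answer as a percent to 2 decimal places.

Real regional output 1985 = 1127.7 / 1.000 = 1127.70.
Real regional output 1992 = 1641.7 / 0.961 = 1708.32.
Real growth = 1708.32 / 1127.70 − 1 = 0.5149.

51.49%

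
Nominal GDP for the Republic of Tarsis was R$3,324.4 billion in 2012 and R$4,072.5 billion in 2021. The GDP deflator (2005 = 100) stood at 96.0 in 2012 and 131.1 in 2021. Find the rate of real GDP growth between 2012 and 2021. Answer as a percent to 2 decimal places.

Deflate each year: 2012 → 3324.4/0.960 = 3462.92; 2021 → 4072.5/1.311 = 3106.41.
So real GDP changed by 3106.41/3462.92 − 1 = -0.1030, i.e. -10.30%.

-10.30%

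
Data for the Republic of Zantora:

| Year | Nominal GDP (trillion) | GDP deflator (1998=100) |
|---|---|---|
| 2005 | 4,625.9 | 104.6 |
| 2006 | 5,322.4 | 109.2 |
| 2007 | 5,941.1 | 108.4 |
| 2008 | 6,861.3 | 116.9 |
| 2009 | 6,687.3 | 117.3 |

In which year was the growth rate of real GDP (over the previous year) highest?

2006: real = 5322.4/1.092 = 4873.99; growth vs 2005 (4422.47) = 10.21%.
2007: real = 5941.1/1.084 = 5480.72; growth vs 2006 (4873.99) = 12.45%.
2008: real = 6861.3/1.169 = 5869.38; growth vs 2007 (5480.72) = 7.09%.
2009: real = 6687.3/1.173 = 5701.02; growth vs 2008 (5869.38) = -2.87%.

2007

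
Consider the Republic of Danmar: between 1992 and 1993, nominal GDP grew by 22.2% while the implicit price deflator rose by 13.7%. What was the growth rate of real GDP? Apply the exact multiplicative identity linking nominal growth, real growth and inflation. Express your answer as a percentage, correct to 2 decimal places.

7.48%

(1 + g_nom) = (1 + g_real)(1 + π), so g_real = 1.2220 / 1.1370 − 1 = 0.07476.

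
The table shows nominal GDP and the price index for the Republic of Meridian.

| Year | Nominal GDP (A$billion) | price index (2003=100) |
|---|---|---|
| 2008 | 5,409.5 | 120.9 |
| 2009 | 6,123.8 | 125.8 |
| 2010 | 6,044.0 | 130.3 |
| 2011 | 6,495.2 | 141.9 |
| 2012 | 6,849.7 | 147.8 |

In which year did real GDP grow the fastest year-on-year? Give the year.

2009

2009: real = 6123.8/1.258 = 4867.89; growth vs 2008 (4474.36) = 8.80%.
2010: real = 6044.0/1.303 = 4638.53; growth vs 2009 (4867.89) = -4.71%.
2011: real = 6495.2/1.419 = 4577.31; growth vs 2010 (4638.53) = -1.32%.
2012: real = 6849.7/1.478 = 4634.44; growth vs 2011 (4577.31) = 1.25%.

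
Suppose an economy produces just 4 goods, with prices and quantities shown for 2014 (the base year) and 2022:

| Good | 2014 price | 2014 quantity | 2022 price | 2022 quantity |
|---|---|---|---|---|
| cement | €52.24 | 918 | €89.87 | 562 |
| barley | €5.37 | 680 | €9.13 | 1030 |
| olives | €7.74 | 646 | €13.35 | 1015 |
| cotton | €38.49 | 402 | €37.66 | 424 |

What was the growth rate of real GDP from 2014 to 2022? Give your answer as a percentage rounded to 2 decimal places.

Real GDP 2014 = Nominal GDP 2014 = 52.24·918 + 5.37·680 + 7.74·646 + 38.49·402 = 72080.94.
Real GDP 2022 (at 2014 prices) = 52.24·562 + 5.37·1030 + 7.74·1015 + 38.49·424 = 59065.84.
Real growth = 59065.84/72080.94 − 1 = -0.1806.

-18.06%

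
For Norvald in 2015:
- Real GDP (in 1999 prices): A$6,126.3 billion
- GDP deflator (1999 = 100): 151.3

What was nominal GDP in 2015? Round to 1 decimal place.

Nominal GDP = Real × (GDP deflator/100) = 6126.3 × 1.513 = 9269.09.

A$9,269.1 billion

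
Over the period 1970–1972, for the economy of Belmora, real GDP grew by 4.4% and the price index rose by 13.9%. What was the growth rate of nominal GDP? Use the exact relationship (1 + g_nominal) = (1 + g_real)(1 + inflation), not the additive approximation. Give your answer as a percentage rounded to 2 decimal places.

18.91%

(1 + g_nom) = (1 + g_real)(1 + π) = 1.0440 × 1.1390 = 1.18912.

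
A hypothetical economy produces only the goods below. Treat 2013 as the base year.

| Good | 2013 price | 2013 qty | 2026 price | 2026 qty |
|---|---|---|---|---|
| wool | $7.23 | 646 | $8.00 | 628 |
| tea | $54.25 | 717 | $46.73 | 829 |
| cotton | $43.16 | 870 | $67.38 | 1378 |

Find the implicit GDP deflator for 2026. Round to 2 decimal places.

125.35

Nominal GDP 2026 = 8.00·628 + 46.73·829 + 67.38·1378 = 136612.81.
Real GDP 2026 (at 2013 prices) = 7.23·628 + 54.25·829 + 43.16·1378 = 108988.17.
Deflator = Nominal/Real × 100 = 136612.81/108988.17 × 100 = 125.346.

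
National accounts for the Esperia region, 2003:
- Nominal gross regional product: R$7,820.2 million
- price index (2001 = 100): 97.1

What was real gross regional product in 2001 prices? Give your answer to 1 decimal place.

R$8,053.8 million

Real gross regional product = Nominal / (price index/100) = 7820.2 / 0.971 = 8053.76.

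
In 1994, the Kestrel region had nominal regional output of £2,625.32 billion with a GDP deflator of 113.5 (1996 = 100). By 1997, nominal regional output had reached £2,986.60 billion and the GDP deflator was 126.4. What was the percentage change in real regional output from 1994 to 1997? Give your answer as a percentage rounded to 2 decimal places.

Real regional output 1994 = 2625.32 / 1.135 = 2313.06.
Real regional output 1997 = 2986.60 / 1.264 = 2362.82.
Real growth = 2362.82 / 2313.06 − 1 = 0.0215.

2.15%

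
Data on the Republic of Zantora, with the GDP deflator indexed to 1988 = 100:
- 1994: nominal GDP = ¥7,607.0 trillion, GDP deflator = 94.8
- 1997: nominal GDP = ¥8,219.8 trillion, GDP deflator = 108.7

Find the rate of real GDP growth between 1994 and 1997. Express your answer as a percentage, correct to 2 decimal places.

-5.76%

Real GDP 1994 = 7607.0 / 0.948 = 8024.26.
Real GDP 1997 = 8219.8 / 1.087 = 7561.91.
Real growth = 7561.91 / 8024.26 − 1 = -0.0576.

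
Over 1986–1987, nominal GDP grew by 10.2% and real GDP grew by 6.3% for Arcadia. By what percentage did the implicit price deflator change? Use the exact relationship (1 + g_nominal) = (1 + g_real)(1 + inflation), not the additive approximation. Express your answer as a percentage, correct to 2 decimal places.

3.67%

(1 + g_nom) = (1 + g_real)(1 + π), so π = 1.1020 / 1.0630 − 1 = 0.03669.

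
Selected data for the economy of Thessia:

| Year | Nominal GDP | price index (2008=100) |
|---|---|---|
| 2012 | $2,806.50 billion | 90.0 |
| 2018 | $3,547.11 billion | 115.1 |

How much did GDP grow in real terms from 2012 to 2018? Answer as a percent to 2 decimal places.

-1.17%

Deflate each year: 2012 → 2806.50/0.900 = 3118.33; 2018 → 3547.11/1.151 = 3081.76.
So real GDP changed by 3081.76/3118.33 − 1 = -0.0117, i.e. -1.17%.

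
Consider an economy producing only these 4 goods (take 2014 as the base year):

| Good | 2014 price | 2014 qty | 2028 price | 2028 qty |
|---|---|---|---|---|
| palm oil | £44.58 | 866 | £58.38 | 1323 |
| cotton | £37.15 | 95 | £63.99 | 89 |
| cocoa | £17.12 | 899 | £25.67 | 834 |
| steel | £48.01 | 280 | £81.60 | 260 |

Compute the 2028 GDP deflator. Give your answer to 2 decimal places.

141.00

Nominal GDP 2028 = 58.38·1323 + 63.99·89 + 25.67·834 + 81.60·260 = 125556.63.
Real GDP 2028 (at 2014 prices) = 44.58·1323 + 37.15·89 + 17.12·834 + 48.01·260 = 89046.37.
Deflator = Nominal/Real × 100 = 125556.63/89046.37 × 100 = 141.001.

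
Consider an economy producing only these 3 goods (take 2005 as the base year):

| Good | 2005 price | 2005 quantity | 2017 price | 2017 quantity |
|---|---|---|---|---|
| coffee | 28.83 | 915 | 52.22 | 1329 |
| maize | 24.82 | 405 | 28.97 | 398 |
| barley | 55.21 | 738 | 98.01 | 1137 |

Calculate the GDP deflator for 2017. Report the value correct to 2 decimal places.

Nominal GDP 2017 = 52.22·1329 + 28.97·398 + 98.01·1137 = 192367.81.
Real GDP 2017 (at 2005 prices) = 28.83·1329 + 24.82·398 + 55.21·1137 = 110967.20.
Deflator = Nominal/Real × 100 = 192367.81/110967.20 × 100 = 173.356.

173.36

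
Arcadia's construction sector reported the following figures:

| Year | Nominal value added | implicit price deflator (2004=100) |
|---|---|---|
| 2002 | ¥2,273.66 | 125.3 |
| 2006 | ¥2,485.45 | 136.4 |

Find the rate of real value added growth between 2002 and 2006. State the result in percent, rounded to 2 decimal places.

0.42%

Deflate each year: 2002 → 2273.66/1.253 = 1814.57; 2006 → 2485.45/1.364 = 1822.18.
So real value added changed by 1822.18/1814.57 − 1 = 0.0042, i.e. 0.42%.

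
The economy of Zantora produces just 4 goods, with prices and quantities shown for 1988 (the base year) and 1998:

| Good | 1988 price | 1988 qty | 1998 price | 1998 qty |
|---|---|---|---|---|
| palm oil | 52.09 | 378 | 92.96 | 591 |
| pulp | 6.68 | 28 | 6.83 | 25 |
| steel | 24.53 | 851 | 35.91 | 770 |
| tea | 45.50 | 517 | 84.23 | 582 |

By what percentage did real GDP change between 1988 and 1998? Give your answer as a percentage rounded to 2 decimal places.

18.74%

Real GDP 1988 = Nominal GDP 1988 = 52.09·378 + 6.68·28 + 24.53·851 + 45.50·517 = 64275.59.
Real GDP 1998 (at 1988 prices) = 52.09·591 + 6.68·25 + 24.53·770 + 45.50·582 = 76321.29.
Real growth = 76321.29/64275.59 − 1 = 0.1874.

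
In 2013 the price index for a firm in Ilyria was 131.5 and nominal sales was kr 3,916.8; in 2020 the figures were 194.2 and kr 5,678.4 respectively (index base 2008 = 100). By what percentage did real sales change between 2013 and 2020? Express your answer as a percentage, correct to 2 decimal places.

Real sales 2013 = 3916.8 / 1.315 = 2978.56.
Real sales 2020 = 5678.4 / 1.942 = 2924.00.
Real growth = 2924.00 / 2978.56 − 1 = -0.0183.

-1.83%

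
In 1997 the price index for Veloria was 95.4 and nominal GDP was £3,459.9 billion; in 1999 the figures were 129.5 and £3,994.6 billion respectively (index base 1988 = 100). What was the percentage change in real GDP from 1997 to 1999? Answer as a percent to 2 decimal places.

-14.95%

Real GDP 1997 = 3459.9 / 0.954 = 3626.73.
Real GDP 1999 = 3994.6 / 1.295 = 3084.63.
Real growth = 3084.63 / 3626.73 − 1 = -0.1495.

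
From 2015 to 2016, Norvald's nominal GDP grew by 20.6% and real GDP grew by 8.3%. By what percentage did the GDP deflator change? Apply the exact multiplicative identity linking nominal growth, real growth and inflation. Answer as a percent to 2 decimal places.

(1 + g_nom) = (1 + g_real)(1 + π), so π = 1.2060 / 1.0830 − 1 = 0.11357.

11.36%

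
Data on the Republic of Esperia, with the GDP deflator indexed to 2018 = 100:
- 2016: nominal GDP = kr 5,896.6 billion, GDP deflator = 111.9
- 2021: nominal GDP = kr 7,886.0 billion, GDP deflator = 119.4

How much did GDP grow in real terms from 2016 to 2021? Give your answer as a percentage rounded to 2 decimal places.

25.34%

Deflate each year: 2016 → 5896.6/1.119 = 5269.53; 2021 → 7886.0/1.194 = 6604.69.
So real GDP changed by 6604.69/5269.53 − 1 = 0.2534, i.e. 25.34%.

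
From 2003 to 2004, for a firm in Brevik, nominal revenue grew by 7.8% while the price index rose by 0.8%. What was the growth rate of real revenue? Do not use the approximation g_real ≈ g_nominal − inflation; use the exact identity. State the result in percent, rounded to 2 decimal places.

(1 + g_nom) = (1 + g_real)(1 + π), so g_real = 1.0780 / 1.0080 − 1 = 0.06944.

6.94%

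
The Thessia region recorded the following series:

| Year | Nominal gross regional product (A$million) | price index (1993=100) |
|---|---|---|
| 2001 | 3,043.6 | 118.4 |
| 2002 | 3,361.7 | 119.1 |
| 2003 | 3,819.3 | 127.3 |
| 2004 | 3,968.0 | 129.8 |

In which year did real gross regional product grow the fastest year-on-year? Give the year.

2002

2002: real = 3361.7/1.191 = 2822.59; growth vs 2001 (2570.61) = 9.80%.
2003: real = 3819.3/1.273 = 3000.24; growth vs 2002 (2822.59) = 6.29%.
2004: real = 3968.0/1.298 = 3057.01; growth vs 2003 (3000.24) = 1.89%.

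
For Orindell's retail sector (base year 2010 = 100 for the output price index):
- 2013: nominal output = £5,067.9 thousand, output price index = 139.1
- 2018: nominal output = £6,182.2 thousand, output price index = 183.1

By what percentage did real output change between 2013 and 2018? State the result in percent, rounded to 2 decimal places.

Real output 2013 = 5067.9 / 1.391 = 3643.35.
Real output 2018 = 6182.2 / 1.831 = 3376.41.
Real growth = 3376.41 / 3643.35 − 1 = -0.0733.

-7.33%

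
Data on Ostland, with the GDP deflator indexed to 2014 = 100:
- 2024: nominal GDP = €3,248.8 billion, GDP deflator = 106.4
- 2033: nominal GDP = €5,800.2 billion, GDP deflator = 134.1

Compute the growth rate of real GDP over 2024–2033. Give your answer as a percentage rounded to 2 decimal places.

Real GDP 2024 = 3248.8 / 1.064 = 3053.38.
Real GDP 2033 = 5800.2 / 1.341 = 4325.28.
Real growth = 4325.28 / 3053.38 − 1 = 0.4166.

41.66%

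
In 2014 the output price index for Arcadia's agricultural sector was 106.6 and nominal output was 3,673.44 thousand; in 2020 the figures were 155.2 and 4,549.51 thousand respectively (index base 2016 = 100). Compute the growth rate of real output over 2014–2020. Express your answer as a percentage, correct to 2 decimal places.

Real output 2014 = 3673.44 / 1.066 = 3446.00.
Real output 2020 = 4549.51 / 1.552 = 2931.39.
Real growth = 2931.39 / 3446.00 − 1 = -0.1493.

-14.93%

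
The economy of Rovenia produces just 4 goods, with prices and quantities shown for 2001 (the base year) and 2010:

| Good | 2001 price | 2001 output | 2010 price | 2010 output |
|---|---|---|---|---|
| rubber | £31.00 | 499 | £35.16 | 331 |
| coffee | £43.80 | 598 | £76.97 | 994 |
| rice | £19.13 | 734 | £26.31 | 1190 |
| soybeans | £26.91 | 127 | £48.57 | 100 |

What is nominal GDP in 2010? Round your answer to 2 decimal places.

£124312.04

Nominal GDP 2010 = Σ (p_2010 × q_2010) = 35.16·331 + 76.97·994 + 26.31·1190 + 48.57·100 = 124312.04.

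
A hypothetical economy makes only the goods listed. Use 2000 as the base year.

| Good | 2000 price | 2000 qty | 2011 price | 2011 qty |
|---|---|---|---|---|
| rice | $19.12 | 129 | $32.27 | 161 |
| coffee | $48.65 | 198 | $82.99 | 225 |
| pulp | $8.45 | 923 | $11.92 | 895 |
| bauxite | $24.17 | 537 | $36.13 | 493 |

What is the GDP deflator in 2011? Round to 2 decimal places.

156.25

Nominal GDP 2011 = 32.27·161 + 82.99·225 + 11.92·895 + 36.13·493 = 52348.71.
Real GDP 2011 (at 2000 prices) = 19.12·161 + 48.65·225 + 8.45·895 + 24.17·493 = 33503.13.
Deflator = Nominal/Real × 100 = 52348.71/33503.13 × 100 = 156.250.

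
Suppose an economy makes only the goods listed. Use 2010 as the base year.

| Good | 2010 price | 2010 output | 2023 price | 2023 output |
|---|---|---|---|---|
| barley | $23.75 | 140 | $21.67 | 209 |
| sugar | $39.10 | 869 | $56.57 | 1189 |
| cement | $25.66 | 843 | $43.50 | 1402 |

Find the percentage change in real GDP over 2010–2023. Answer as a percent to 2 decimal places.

Real GDP 2010 = Nominal GDP 2010 = 23.75·140 + 39.10·869 + 25.66·843 = 58934.28.
Real GDP 2023 (at 2010 prices) = 23.75·209 + 39.10·1189 + 25.66·1402 = 87428.97.
Real growth = 87428.97/58934.28 − 1 = 0.4835.

48.35%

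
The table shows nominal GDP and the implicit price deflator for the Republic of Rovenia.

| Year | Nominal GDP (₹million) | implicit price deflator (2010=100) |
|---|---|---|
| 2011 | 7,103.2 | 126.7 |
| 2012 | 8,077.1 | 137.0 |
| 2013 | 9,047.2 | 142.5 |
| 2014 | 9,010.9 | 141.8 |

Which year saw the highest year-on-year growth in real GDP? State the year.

2012: real = 8077.1/1.370 = 5895.69; growth vs 2011 (5606.31) = 5.16%.
2013: real = 9047.2/1.425 = 6348.91; growth vs 2012 (5895.69) = 7.69%.
2014: real = 9010.9/1.418 = 6354.65; growth vs 2013 (6348.91) = 0.09%.

2013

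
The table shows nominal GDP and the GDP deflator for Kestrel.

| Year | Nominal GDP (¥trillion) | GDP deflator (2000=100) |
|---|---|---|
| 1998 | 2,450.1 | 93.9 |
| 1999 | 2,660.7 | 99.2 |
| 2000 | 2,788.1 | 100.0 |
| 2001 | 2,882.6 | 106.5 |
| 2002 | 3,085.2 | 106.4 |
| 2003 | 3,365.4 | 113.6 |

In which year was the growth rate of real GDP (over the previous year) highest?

1999: real = 2660.7/0.992 = 2682.16; growth vs 1998 (2609.27) = 2.79%.
2000: real = 2788.1/1.000 = 2788.10; growth vs 1999 (2682.16) = 3.95%.
2001: real = 2882.6/1.065 = 2706.67; growth vs 2000 (2788.10) = -2.92%.
2002: real = 3085.2/1.064 = 2899.62; growth vs 2001 (2706.67) = 7.13%.
2003: real = 3365.4/1.136 = 2962.50; growth vs 2002 (2899.62) = 2.17%.

2002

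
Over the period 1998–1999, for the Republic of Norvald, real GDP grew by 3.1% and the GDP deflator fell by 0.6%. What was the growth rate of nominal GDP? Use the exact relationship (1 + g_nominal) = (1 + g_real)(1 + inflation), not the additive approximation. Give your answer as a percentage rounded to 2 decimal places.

2.48%

(1 + g_nom) = (1 + g_real)(1 + π) = 1.0310 × 0.9940 = 1.02481.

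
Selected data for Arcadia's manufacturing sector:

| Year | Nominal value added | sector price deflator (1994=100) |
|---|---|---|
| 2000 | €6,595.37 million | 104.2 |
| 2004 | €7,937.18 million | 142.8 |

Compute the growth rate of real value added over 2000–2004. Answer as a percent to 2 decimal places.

-12.19%

Real value added 2000 = 6595.37 / 1.042 = 6329.53.
Real value added 2004 = 7937.18 / 1.428 = 5558.25.
Real growth = 5558.25 / 6329.53 − 1 = -0.1219.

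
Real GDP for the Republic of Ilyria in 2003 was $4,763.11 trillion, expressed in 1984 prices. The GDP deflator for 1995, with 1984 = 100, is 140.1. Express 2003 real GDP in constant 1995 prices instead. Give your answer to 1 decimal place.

$6,673.1 trillion

Real GDP in 1995 prices = Real GDP in 1984 prices × (P_1995/P_1984) = 4763.11 × 1.401 = 6673.12.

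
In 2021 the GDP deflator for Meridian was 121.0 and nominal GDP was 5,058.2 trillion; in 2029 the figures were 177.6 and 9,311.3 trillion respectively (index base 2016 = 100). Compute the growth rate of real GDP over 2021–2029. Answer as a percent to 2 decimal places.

25.42%

Real GDP 2021 = 5058.2 / 1.210 = 4180.33.
Real GDP 2029 = 9311.3 / 1.776 = 5242.85.
Real growth = 5242.85 / 4180.33 − 1 = 0.2542.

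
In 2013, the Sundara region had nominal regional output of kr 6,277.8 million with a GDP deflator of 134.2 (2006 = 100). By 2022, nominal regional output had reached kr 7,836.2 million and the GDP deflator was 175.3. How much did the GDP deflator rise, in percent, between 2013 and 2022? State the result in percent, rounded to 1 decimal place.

Price-level change = 175.3 / 134.2 − 1 = 0.3063.

30.6%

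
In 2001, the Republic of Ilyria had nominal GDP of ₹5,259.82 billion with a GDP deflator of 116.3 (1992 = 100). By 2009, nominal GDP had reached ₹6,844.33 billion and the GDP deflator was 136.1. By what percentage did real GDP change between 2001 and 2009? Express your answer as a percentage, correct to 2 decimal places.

Real GDP 2001 = 5259.82 / 1.163 = 4522.63.
Real GDP 2009 = 6844.33 / 1.361 = 5028.90.
Real growth = 5028.90 / 4522.63 − 1 = 0.1119.

11.19%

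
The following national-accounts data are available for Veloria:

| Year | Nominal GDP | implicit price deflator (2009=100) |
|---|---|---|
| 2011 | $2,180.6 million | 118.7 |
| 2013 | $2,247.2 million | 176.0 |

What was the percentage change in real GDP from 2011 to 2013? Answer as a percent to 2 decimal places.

-30.50%

Deflate each year: 2011 → 2180.6/1.187 = 1837.07; 2013 → 2247.2/1.760 = 1276.82.
So real GDP changed by 1276.82/1837.07 − 1 = -0.3050, i.e. -30.50%.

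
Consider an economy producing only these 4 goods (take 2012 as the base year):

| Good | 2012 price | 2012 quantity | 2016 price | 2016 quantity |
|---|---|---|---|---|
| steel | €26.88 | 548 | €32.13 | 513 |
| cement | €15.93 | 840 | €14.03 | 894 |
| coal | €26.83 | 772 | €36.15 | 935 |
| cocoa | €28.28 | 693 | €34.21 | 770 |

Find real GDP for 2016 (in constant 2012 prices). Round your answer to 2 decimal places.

€74892.51

Real GDP 2016 = Σ (p_2012 × q_2016) = 26.88·513 + 15.93·894 + 26.83·935 + 28.28·770 = 74892.51.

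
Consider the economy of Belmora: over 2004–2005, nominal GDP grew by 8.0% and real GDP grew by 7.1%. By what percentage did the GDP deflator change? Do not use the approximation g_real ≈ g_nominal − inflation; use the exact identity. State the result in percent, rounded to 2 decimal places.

(1 + g_nom) = (1 + g_real)(1 + π), so π = 1.0800 / 1.0710 − 1 = 0.00840.

0.84%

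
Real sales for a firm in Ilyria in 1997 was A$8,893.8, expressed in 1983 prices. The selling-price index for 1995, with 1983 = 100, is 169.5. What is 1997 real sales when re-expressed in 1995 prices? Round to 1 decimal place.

Real sales in 1995 prices = Real sales in 1983 prices × (P_1995/P_1983) = 8893.8 × 1.695 = 15074.99.

A$15,075.0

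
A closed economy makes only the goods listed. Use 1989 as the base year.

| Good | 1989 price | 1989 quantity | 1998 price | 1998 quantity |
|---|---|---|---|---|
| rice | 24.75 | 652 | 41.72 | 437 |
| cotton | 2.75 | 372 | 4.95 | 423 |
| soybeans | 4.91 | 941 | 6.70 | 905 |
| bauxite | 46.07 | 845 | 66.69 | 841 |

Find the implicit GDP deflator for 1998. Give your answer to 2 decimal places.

149.50

Nominal GDP 1998 = 41.72·437 + 4.95·423 + 6.70·905 + 66.69·841 = 82475.28.
Real GDP 1998 (at 1989 prices) = 24.75·437 + 2.75·423 + 4.91·905 + 46.07·841 = 55167.42.
Deflator = Nominal/Real × 100 = 82475.28/55167.42 × 100 = 149.500.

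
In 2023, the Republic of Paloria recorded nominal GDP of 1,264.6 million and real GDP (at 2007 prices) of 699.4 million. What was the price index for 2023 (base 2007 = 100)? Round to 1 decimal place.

price index = (Nominal / Real) × 100 = 1264.6 / 699.4 × 100 = 180.81.

180.8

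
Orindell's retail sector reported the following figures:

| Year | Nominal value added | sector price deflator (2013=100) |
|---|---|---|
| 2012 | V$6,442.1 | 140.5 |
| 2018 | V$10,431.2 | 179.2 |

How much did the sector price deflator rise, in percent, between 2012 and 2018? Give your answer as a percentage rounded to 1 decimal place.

Price-level change = 179.2 / 140.5 − 1 = 0.2754.

27.5%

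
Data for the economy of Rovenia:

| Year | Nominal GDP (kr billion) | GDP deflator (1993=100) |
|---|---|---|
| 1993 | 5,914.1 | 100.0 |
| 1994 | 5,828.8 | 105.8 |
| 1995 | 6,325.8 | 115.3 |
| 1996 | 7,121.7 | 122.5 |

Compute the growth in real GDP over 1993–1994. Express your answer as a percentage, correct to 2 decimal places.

-6.85%

Real GDP 1993 = 5914.1/1.000 = 5914.10.
Real GDP 1994 = 5828.8/1.058 = 5509.26.
Change = 5509.26/5914.10 − 1 = -0.0685.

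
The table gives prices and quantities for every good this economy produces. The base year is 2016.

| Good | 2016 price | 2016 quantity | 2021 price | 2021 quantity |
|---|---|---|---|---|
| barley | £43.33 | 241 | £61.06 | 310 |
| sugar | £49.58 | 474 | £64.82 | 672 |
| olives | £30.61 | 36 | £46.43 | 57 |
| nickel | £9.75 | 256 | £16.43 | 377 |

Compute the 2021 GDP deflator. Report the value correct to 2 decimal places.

Nominal GDP 2021 = 61.06·310 + 64.82·672 + 46.43·57 + 16.43·377 = 71328.26.
Real GDP 2021 (at 2016 prices) = 43.33·310 + 49.58·672 + 30.61·57 + 9.75·377 = 52170.58.
Deflator = Nominal/Real × 100 = 71328.26/52170.58 × 100 = 136.721.

136.72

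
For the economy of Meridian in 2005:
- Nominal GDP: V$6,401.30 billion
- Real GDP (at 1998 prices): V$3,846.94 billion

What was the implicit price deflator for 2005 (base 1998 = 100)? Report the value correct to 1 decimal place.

implicit price deflator = (Nominal / Real) × 100 = 6401.30 / 3846.94 × 100 = 166.40.

166.4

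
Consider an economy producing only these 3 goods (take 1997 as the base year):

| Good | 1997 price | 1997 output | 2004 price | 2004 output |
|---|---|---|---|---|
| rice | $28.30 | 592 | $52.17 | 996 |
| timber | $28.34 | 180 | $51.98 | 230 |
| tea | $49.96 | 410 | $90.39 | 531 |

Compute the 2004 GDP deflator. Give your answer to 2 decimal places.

182.76

Nominal GDP 2004 = 52.17·996 + 51.98·230 + 90.39·531 = 111913.81.
Real GDP 2004 (at 1997 prices) = 28.30·996 + 28.34·230 + 49.96·531 = 61233.76.
Deflator = Nominal/Real × 100 = 111913.81/61233.76 × 100 = 182.765.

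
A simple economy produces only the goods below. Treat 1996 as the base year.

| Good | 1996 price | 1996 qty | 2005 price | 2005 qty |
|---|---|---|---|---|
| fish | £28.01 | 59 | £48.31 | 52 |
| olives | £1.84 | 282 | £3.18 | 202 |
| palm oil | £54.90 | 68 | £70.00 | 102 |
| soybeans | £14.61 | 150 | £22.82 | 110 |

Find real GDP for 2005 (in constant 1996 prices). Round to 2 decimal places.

Real GDP 2005 = Σ (p_1996 × q_2005) = 28.01·52 + 1.84·202 + 54.90·102 + 14.61·110 = 9035.10.

£9035.10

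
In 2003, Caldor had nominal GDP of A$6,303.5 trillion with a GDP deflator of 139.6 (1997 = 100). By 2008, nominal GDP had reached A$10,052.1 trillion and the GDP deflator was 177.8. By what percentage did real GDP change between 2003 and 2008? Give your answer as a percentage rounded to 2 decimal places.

25.21%

Real GDP 2003 = 6303.5 / 1.396 = 4515.40.
Real GDP 2008 = 10052.1 / 1.778 = 5653.60.
Real growth = 5653.60 / 4515.40 − 1 = 0.2521.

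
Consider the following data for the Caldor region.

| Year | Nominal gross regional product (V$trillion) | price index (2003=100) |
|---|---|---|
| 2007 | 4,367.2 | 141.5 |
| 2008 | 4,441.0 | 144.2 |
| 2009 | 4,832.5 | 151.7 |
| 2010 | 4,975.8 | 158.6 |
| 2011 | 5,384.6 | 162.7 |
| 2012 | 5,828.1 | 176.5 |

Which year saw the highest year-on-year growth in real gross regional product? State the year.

2008: real = 4441.0/1.442 = 3079.75; growth vs 2007 (3086.36) = -0.21%.
2009: real = 4832.5/1.517 = 3185.56; growth vs 2008 (3079.75) = 3.44%.
2010: real = 4975.8/1.586 = 3137.33; growth vs 2009 (3185.56) = -1.51%.
2011: real = 5384.6/1.627 = 3309.53; growth vs 2010 (3137.33) = 5.49%.
2012: real = 5828.1/1.765 = 3302.04; growth vs 2011 (3309.53) = -0.23%.

2011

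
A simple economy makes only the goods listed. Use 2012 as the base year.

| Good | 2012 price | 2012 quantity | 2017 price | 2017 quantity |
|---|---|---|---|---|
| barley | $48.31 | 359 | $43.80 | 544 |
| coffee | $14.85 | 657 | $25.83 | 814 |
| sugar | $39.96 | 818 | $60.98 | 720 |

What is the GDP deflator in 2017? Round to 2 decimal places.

132.20

Nominal GDP 2017 = 43.80·544 + 25.83·814 + 60.98·720 = 88758.42.
Real GDP 2017 (at 2012 prices) = 48.31·544 + 14.85·814 + 39.96·720 = 67139.74.
Deflator = Nominal/Real × 100 = 88758.42/67139.74 × 100 = 132.200.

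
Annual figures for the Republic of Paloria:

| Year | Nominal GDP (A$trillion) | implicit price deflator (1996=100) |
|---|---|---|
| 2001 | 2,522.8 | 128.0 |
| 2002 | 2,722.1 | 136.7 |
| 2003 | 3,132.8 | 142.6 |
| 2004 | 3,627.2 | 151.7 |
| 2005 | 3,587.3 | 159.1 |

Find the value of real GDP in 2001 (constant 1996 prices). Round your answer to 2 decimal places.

A$1,970.94 trillion

Real GDP 2001 = 2522.8 / 1.280 = 1970.94.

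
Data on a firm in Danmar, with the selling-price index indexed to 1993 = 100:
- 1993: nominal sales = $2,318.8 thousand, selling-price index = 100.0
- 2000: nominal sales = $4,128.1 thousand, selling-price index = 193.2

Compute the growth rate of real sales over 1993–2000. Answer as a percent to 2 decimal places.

-7.85%

Deflate each year: 1993 → 2318.8/1.000 = 2318.80; 2000 → 4128.1/1.932 = 2136.70.
So real sales changed by 2136.70/2318.80 − 1 = -0.0785, i.e. -7.85%.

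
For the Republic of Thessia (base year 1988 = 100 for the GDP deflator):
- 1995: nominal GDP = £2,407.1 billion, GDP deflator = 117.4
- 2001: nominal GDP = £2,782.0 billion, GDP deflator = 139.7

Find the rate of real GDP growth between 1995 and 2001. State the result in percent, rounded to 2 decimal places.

-2.87%

Deflate each year: 1995 → 2407.1/1.174 = 2050.34; 2001 → 2782.0/1.397 = 1991.41.
So real GDP changed by 1991.41/2050.34 − 1 = -0.0287, i.e. -2.87%.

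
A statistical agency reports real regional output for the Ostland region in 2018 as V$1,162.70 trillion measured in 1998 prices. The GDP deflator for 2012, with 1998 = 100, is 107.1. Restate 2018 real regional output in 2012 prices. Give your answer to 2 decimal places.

Real regional output in 2012 prices = Real regional output in 1998 prices × (P_2012/P_1998) = 1162.70 × 1.071 = 1245.25.

V$1,245.25 trillion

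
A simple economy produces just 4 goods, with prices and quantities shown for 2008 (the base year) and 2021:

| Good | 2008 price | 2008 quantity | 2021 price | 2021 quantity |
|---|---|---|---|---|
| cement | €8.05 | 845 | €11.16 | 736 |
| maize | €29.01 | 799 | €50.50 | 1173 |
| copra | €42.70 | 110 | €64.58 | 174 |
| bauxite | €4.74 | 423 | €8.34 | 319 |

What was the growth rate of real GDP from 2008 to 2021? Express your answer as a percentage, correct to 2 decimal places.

33.29%

Real GDP 2008 = Nominal GDP 2008 = 8.05·845 + 29.01·799 + 42.70·110 + 4.74·423 = 36683.26.
Real GDP 2021 (at 2008 prices) = 8.05·736 + 29.01·1173 + 42.70·174 + 4.74·319 = 48895.39.
Real growth = 48895.39/36683.26 − 1 = 0.3329.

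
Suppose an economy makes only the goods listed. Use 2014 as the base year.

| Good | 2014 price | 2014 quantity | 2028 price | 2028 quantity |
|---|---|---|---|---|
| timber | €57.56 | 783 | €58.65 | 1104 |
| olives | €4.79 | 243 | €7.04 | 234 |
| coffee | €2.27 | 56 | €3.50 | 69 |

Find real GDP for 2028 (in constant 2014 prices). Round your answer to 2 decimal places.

€64823.73

Real GDP 2028 = Σ (p_2014 × q_2028) = 57.56·1104 + 4.79·234 + 2.27·69 = 64823.73.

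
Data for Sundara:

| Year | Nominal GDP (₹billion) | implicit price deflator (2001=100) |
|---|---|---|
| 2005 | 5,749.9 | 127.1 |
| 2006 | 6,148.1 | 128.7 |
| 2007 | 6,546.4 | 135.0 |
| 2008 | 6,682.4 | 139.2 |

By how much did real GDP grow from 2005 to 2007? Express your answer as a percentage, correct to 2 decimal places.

Real GDP 2005 = 5749.9/1.271 = 4523.92.
Real GDP 2007 = 6546.4/1.350 = 4849.19.
Change = 4849.19/4523.92 − 1 = 0.0719.

7.19%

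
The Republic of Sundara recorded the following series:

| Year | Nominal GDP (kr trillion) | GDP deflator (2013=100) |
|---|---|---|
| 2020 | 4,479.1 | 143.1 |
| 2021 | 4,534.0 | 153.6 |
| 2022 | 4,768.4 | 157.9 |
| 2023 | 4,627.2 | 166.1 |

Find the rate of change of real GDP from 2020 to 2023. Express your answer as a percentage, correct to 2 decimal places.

Real GDP 2020 = 4479.1/1.431 = 3130.05.
Real GDP 2023 = 4627.2/1.661 = 2785.79.
Change = 2785.79/3130.05 − 1 = -0.1100.

-11.00%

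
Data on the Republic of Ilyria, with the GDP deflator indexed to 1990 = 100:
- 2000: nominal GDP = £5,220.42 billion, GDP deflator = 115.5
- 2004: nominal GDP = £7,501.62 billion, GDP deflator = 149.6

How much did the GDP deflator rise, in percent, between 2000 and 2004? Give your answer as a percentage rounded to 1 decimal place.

29.5%

Price-level change = 149.6 / 115.5 − 1 = 0.2952.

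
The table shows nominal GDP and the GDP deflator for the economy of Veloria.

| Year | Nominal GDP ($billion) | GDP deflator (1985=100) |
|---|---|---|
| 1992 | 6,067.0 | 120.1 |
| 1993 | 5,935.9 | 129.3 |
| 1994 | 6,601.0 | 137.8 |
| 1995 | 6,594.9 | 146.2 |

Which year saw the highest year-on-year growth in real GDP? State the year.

1994

1993: real = 5935.9/1.293 = 4590.80; growth vs 1992 (5051.62) = -9.12%.
1994: real = 6601.0/1.378 = 4790.28; growth vs 1993 (4590.80) = 4.35%.
1995: real = 6594.9/1.462 = 4510.88; growth vs 1994 (4790.28) = -5.83%.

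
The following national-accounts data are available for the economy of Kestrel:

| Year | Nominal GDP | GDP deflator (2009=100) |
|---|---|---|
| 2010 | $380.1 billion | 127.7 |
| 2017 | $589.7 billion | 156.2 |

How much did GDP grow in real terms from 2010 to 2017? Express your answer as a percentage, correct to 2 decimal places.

26.84%

Real GDP 2010 = 380.1 / 1.277 = 297.65.
Real GDP 2017 = 589.7 / 1.562 = 377.53.
Real growth = 377.53 / 297.65 − 1 = 0.2684.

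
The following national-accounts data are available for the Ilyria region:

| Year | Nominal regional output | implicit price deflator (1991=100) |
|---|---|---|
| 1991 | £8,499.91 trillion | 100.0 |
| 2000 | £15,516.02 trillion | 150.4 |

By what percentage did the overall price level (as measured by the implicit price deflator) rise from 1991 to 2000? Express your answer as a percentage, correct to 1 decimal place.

50.4%

Price-level change = 150.4 / 100.0 − 1 = 0.5040.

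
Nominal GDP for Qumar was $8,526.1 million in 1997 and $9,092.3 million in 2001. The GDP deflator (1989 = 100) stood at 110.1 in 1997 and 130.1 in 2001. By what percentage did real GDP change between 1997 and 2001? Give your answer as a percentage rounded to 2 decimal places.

Real GDP 1997 = 8526.1 / 1.101 = 7743.96.
Real GDP 2001 = 9092.3 / 1.301 = 6988.70.
Real growth = 6988.70 / 7743.96 − 1 = -0.0975.

-9.75%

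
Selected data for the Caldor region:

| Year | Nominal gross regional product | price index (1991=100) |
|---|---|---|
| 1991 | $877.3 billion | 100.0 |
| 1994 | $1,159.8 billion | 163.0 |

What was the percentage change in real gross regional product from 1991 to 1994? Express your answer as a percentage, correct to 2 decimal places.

-18.90%

Real gross regional product 1991 = 877.3 / 1.000 = 877.30.
Real gross regional product 1994 = 1159.8 / 1.630 = 711.53.
Real growth = 711.53 / 877.30 − 1 = -0.1890.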